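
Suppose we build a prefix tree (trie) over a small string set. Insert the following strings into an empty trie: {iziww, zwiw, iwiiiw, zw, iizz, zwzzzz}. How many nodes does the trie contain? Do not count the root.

21

Trace insertions, counting only characters that open a new branch:
  "iziww" → 5 new (i, z, i, w, w)
  "zwiw" → 4 new (z, w, i, w)
  "iwiiiw" → prefix "i" already present; 5 new (w, i, i, i, w)
  "zw" → prefix "zw" already present; 0 new (none)
  "iizz" → prefix "i" already present; 3 new (i, z, z)
  "zwzzzz" → prefix "zw" already present; 4 new (z, z, z, z)
Total nodes = 5 + 4 + 5 + 0 + 3 + 4 = 21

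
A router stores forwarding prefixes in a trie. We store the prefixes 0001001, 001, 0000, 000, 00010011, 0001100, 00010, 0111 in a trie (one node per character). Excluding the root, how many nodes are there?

16

Count nodes per top-level branch (shared prefixes stored once):
  '0'-branch (000, 0000, 00010, 0001001, 00010011, 0001100, 001, 0111): 16 nodes
Sum: 16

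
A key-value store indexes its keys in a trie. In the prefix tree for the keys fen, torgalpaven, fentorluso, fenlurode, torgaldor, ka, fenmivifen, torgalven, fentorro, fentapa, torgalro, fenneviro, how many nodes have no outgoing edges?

11

Leaves are exactly the stored words that no other stored word extends.
Those words: "fenlurode", "fenmivifen", "fenneviro", "fentapa", "fentorluso", "fentorro", "ka", "torgaldor", "torgalpaven", "torgalro", "torgalven"
Leaf count: 11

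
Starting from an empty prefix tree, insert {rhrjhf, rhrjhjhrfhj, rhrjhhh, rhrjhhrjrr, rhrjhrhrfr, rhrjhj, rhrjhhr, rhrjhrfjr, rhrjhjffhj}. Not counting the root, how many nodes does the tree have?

Trie structure (* marks end of a word):
(root)
└─ r
   └─ h
      └─ r
         └─ j
            └─ h
               ├─ f *
               ├─ h
               │  ├─ h *
               │  └─ r *
               │     └─ j
               │        └─ r
               │           └─ r *
               ├─ j *
               │  ├─ f
               │  │  └─ f
               │  │     └─ h
               │  │        └─ j *
               │  └─ h
               │     └─ r
               │        └─ f
               │           └─ h
               │              └─ j *
               └─ r
                  ├─ f
                  │  └─ j
                  │     └─ r *
                  └─ h
                     └─ r
                        └─ f
                           └─ r *
Counting every labelled node above: 30.

30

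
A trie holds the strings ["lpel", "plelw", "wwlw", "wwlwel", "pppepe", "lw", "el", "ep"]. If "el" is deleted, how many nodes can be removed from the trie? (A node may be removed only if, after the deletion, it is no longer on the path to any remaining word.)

1

Walk "el" from the leaf back toward the root, removing each node that no remaining word uses.
The suffix "l" (1 node) is used only by "el"; the node for "e" still has the child "p", so pruning stops there.
Nodes removed: 1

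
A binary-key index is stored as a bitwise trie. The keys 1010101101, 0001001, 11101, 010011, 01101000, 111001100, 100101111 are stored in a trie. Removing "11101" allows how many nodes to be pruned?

After clearing the end-marker at "11101", prune upward until reaching a node still needed by another word.
The suffix "1" (1 node) is used only by "11101"; the node for "1110" still has the child "0", so pruning stops there.
Nodes removed: 1

1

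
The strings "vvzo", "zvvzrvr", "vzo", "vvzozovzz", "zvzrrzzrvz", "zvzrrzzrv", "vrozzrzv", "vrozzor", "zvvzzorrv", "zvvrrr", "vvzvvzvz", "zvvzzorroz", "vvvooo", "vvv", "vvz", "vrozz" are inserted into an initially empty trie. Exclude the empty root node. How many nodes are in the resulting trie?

54

Count nodes per top-level branch (shared prefixes stored once):
  'v'-branch (vrozz, vrozzor, vrozzrzv, vvv, vvvooo, vvz, vvzo, vvzozovzz, vvzvvzvz, vzo): 29 nodes
  'z'-branch (zvvrrr, zvvzrvr, zvvzzorroz, zvvzzorrv, zvzrrzzrv, zvzrrzzrvz): 25 nodes
Sum: 54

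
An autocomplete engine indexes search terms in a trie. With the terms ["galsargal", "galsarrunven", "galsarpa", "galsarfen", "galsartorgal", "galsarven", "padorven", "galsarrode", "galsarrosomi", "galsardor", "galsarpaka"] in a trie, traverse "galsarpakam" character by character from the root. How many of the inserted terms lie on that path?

2

Walk "galsarpakam" from the root; an end-of-word marker is hit whenever a stored word is a prefix of "galsarpakam".
Prefixes of the query that are stored words: "galsarpa", "galsarpaka"
Count: 2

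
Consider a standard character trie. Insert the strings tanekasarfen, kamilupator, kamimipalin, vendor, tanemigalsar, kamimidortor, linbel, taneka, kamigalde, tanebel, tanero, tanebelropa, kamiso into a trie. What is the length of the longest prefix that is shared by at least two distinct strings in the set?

The deepest shared node is where two words last agree before diverging.
"tanebel" and "tanebelropa" agree on "tanebel" (7 characters) before diverging; nothing deeper is shared.
Longest shared-prefix length: 7

7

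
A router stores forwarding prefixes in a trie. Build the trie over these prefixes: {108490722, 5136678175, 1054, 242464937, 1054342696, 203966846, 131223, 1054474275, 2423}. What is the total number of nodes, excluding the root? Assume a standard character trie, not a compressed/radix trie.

56

Trace insertions, counting only characters that open a new branch:
  "108490722" → 9 new (1, 0, 8, 4, 9, 0, 7, 2, 2)
  "5136678175" → 10 new (5, 1, 3, 6, 6, 7, 8, 1, 7, 5)
  "1054" → prefix "10" already present; 2 new (5, 4)
  "242464937" → 9 new (2, 4, 2, 4, 6, 4, 9, 3, 7)
  "1054342696" → prefix "1054" already present; 6 new (3, 4, 2, 6, 9, 6)
  "203966846" → prefix "2" already present; 8 new (0, 3, 9, 6, 6, 8, 4, 6)
  "131223" → prefix "1" already present; 5 new (3, 1, 2, 2, 3)
  "1054474275" → prefix "1054" already present; 6 new (4, 7, 4, 2, 7, 5)
  "2423" → prefix "242" already present; 1 new (3)
Total nodes = 9 + 10 + 2 + 9 + 6 + 8 + 5 + 6 + 1 = 56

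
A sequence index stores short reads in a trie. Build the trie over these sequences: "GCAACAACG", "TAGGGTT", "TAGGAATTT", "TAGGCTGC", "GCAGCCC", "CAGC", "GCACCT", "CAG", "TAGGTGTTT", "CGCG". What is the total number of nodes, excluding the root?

44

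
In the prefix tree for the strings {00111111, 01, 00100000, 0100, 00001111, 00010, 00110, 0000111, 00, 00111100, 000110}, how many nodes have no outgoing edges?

8

Leaves are exactly the stored words that no other stored word extends.
Those words: "00001111", "00010", "000110", "00100000", "00110", "00111100", "00111111", "0100"
Leaf count: 8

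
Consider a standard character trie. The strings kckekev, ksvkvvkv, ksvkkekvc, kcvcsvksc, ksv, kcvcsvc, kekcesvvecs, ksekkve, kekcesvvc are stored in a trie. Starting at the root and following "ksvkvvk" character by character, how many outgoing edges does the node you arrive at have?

Follow the path "ksvkvvk" to its node, then look at its outgoing edges.
Distinct next characters after "ksvkvvk": v.
That node has 1 child edge.

1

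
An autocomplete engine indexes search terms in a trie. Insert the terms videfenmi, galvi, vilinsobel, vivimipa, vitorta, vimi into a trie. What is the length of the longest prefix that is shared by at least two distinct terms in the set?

Equivalently: take the maximum, over all pairs, of their longest common prefix length.
"videfenmi" and "vilinsobel" agree on "vi" (2 characters) before diverging; nothing deeper is shared.
Longest shared-prefix length: 2

2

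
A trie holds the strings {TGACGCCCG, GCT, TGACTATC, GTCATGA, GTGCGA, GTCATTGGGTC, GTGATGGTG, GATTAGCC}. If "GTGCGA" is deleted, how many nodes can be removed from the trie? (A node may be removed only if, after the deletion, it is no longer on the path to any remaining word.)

A node on "GTGCGA"'s path can go only if nothing else ends at it or branches off below it.
The suffix "CGA" (3 nodes) is used only by "GTGCGA"; the node for "GTG" still has the child "A", so pruning stops there.
Nodes removed: 3

3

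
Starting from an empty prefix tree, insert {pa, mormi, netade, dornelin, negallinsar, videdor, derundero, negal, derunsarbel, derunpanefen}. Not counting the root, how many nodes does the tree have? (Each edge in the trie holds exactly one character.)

58

Insert word by word; a character creates a node only if that edge doesn't already exist:
  "pa" → 2 new (p, a)
  "mormi" → 5 new (m, o, r, m, i)
  "netade" → 6 new (n, e, t, a, d, e)
  "dornelin" → 8 new (d, o, r, n, e, l, i, n)
  "negallinsar" → prefix "ne" already present; 9 new (g, a, l, l, i, n, s, a, r)
  "videdor" → 7 new (v, i, d, e, d, o, r)
  "derundero" → prefix "d" already present; 8 new (e, r, u, n, d, e, r, o)
  "negal" → prefix "negal" already present; 0 new (none)
  "derunsarbel" → prefix "derun" already present; 6 new (s, a, r, b, e, l)
  "derunpanefen" → prefix "derun" already present; 7 new (p, a, n, e, f, e, n)
Total nodes = 2 + 5 + 6 + 8 + 9 + 7 + 8 + 0 + 6 + 7 = 58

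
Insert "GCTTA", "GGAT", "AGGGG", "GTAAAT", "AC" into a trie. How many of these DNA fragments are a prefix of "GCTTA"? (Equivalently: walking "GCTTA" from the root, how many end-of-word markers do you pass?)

Traverse "GCTTA" character by character; count nodes along the way that are marked as word ends.
Prefixes of the query that are stored words: "GCTTA"
Count: 1

1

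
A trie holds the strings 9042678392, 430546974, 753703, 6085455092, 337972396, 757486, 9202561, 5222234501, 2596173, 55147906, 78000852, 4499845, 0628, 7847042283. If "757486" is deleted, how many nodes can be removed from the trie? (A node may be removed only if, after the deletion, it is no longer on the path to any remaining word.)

Walk "757486" from the leaf back toward the root, removing each node that no remaining word uses.
The suffix "7486" (4 nodes) is used only by "757486"; the node for "75" still has the child "3", so pruning stops there.
Nodes removed: 4

4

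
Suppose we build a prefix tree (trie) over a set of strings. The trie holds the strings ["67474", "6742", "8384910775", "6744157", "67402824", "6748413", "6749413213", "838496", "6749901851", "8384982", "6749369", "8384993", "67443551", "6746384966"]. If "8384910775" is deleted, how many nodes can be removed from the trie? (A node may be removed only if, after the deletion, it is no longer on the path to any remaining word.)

After clearing the end-marker at "8384910775", prune upward until reaching a node still needed by another word.
The suffix "10775" (5 nodes) is used only by "8384910775"; the node for "83849" still has the child "6", so pruning stops there.
Nodes removed: 5

5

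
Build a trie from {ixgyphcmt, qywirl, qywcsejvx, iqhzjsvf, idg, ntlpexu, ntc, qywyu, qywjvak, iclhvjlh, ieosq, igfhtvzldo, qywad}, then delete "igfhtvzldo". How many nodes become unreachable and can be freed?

9

Walk "igfhtvzldo" from the leaf back toward the root, removing each node that no remaining word uses.
The suffix "gfhtvzldo" (9 nodes) is used only by "igfhtvzldo"; the node for "i" still has the child "x", so pruning stops there.
Nodes removed: 9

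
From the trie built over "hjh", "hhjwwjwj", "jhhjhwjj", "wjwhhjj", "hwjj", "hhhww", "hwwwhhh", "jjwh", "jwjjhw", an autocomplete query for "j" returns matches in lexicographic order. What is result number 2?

jjwh

Filter for "j…" and sort: "jhhjhwjj", "jjwh", "jwjjhw"
The 2nd is jjwh.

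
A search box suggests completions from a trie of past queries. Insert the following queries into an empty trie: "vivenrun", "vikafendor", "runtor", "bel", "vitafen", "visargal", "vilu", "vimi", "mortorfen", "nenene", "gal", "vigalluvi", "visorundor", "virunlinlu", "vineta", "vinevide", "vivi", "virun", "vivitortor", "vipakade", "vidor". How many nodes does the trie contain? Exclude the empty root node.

104

Trace insertions, counting only characters that open a new branch:
  "vivenrun" → 8 new (v, i, v, e, n, r, u, n)
  "vikafendor" → prefix "vi" already present; 8 new (k, a, f, e, n, d, o, r)
  "runtor" → 6 new (r, u, n, t, o, r)
  "bel" → 3 new (b, e, l)
  "vitafen" → prefix "vi" already present; 5 new (t, a, f, e, n)
  "visargal" → prefix "vi" already present; 6 new (s, a, r, g, a, l)
  "vilu" → prefix "vi" already present; 2 new (l, u)
  "vimi" → prefix "vi" already present; 2 new (m, i)
  "mortorfen" → 9 new (m, o, r, t, o, r, f, e, n)
  "nenene" → 6 new (n, e, n, e, n, e)
  "gal" → 3 new (g, a, l)
  "vigalluvi" → prefix "vi" already present; 7 new (g, a, l, l, u, v, i)
  "visorundor" → prefix "vis" already present; 7 new (o, r, u, n, d, o, r)
  "virunlinlu" → prefix "vi" already present; 8 new (r, u, n, l, i, n, l, u)
  "vineta" → prefix "vi" already present; 4 new (n, e, t, a)
  "vinevide" → prefix "vine" already present; 4 new (v, i, d, e)
  "vivi" → prefix "viv" already present; 1 new (i)
  "virun" → prefix "virun" already present; 0 new (none)
  "vivitortor" → prefix "vivi" already present; 6 new (t, o, r, t, o, r)
  "vipakade" → prefix "vi" already present; 6 new (p, a, k, a, d, e)
  "vidor" → prefix "vi" already present; 3 new (d, o, r)
Total nodes = 8 + 8 + 6 + 3 + 5 + 6 + 2 + 2 + 9 + 6 + 3 + 7 + 7 + 8 + 4 + 4 + 1 + 0 + 6 + 6 + 3 = 104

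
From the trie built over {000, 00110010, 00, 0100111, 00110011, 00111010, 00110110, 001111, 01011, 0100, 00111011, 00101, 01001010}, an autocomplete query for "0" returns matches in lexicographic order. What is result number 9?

001111

DFS of the "0" subtree visits, in order: "00", "000", "00101", "00110010", "00110011", "00110110", "00111010", "00111011", "001111", "0100", "01001010", "0100111", "01011"
Position 9: 001111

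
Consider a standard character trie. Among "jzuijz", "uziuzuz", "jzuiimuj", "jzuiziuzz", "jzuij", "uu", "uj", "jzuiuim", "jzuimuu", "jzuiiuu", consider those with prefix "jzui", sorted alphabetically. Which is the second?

jzuiiuu

Words with prefix "jzui", in lexicographic order: "jzuiimuj", "jzuiiuu", "jzuij", "jzuijz", "jzuimuu", "jzuiuim", "jzuiziuzz"
The 2nd is jzuiiuu.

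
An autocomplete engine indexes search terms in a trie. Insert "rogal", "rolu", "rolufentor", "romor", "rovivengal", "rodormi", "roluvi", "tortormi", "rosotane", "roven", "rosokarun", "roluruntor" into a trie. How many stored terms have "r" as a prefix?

11

Walk to "r"; the words in its subtree are exactly those with that prefix.
Words under "r": rodormi, rogal, rolu, rolufentor, roluruntor, roluvi, romor, rosokarun, rosotane, roven, rovivengal
Count: 11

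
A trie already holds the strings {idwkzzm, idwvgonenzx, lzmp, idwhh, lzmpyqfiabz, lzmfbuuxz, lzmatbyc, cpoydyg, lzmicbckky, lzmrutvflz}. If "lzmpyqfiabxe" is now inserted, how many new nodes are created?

Walking "lzmpyqfiabxe" from the root, the first 10 characters ("lzmpyqfiab") follow existing edges; "x" is the first miss.
Each of the 2 remaining characters creates one node.

2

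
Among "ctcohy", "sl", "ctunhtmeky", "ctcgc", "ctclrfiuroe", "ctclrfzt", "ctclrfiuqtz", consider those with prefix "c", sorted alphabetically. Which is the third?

ctclrfiuroe

DFS of the "c" subtree visits, in order: "ctcgc", "ctclrfiuqtz", "ctclrfiuroe", "ctclrfzt", "ctcohy", "ctunhtmeky"
The 3rd is ctclrfiuroe.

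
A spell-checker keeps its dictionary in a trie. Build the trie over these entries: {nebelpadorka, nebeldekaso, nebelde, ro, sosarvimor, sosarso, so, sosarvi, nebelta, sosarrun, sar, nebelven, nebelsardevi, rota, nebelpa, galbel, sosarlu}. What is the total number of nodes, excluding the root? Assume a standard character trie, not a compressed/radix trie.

For each word, the new-node count is its length minus the longest prefix already in the trie:
  "nebelpadorka" → 12 new (n, e, b, e, l, p, a, d, o, r, k, a)
  "nebeldekaso" → prefix "nebel" already present; 6 new (d, e, k, a, s, o)
  "nebelde" → prefix "nebelde" already present; 0 new (none)
  "ro" → 2 new (r, o)
  "sosarvimor" → 10 new (s, o, s, a, r, v, i, m, o, r)
  "sosarso" → prefix "sosar" already present; 2 new (s, o)
  "so" → prefix "so" already present; 0 new (none)
  "sosarvi" → prefix "sosarvi" already present; 0 new (none)
  "nebelta" → prefix "nebel" already present; 2 new (t, a)
  "sosarrun" → prefix "sosar" already present; 3 new (r, u, n)
  "sar" → prefix "s" already present; 2 new (a, r)
  "nebelven" → prefix "nebel" already present; 3 new (v, e, n)
  "nebelsardevi" → prefix "nebel" already present; 7 new (s, a, r, d, e, v, i)
  "rota" → prefix "ro" already present; 2 new (t, a)
  "nebelpa" → prefix "nebelpa" already present; 0 new (none)
  "galbel" → 6 new (g, a, l, b, e, l)
  "sosarlu" → prefix "sosar" already present; 2 new (l, u)
Total nodes = 12 + 6 + 0 + 2 + 10 + 2 + 0 + 0 + 2 + 3 + 2 + 3 + 7 + 2 + 0 + 6 + 2 = 59

59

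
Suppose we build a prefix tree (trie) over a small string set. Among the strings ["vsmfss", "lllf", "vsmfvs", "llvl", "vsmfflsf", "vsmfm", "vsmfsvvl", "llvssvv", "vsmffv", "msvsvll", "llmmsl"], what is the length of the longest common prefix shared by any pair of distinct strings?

5

Look for the deepest trie node that still has at least two words in its subtree.
e.g. "vsmfflsf" and "vsmffv" share the prefix "vsmff" of length 5; no pair shares a longer one.
Longest shared-prefix length: 5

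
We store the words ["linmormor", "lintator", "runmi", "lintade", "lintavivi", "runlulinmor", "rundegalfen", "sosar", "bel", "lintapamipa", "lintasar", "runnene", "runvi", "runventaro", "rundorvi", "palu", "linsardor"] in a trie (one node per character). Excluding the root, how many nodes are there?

Trace insertions, counting only characters that open a new branch:
  "linmormor" → 9 new (l, i, n, m, o, r, m, o, r)
  "lintator" → prefix "lin" already present; 5 new (t, a, t, o, r)
  "runmi" → 5 new (r, u, n, m, i)
  "lintade" → prefix "linta" already present; 2 new (d, e)
  "lintavivi" → prefix "linta" already present; 4 new (v, i, v, i)
  "runlulinmor" → prefix "run" already present; 8 new (l, u, l, i, n, m, o, r)
  "rundegalfen" → prefix "run" already present; 8 new (d, e, g, a, l, f, e, n)
  "sosar" → 5 new (s, o, s, a, r)
  "bel" → 3 new (b, e, l)
  "lintapamipa" → prefix "linta" already present; 6 new (p, a, m, i, p, a)
  "lintasar" → prefix "linta" already present; 3 new (s, a, r)
  "runnene" → prefix "run" already present; 4 new (n, e, n, e)
  "runvi" → prefix "run" already present; 2 new (v, i)
  "runventaro" → prefix "runv" already present; 6 new (e, n, t, a, r, o)
  "rundorvi" → prefix "rund" already present; 4 new (o, r, v, i)
  "palu" → 4 new (p, a, l, u)
  "linsardor" → prefix "lin" already present; 6 new (s, a, r, d, o, r)
Total nodes = 9 + 5 + 5 + 2 + 4 + 8 + 8 + 5 + 3 + 6 + 3 + 4 + 2 + 6 + 4 + 4 + 6 = 84

84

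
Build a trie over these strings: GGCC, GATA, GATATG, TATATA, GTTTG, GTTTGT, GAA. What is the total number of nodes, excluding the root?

Count nodes per top-level branch (shared prefixes stored once):
  'G'-branch (GAA, GATA, GATATG, GGCC, GTTTG, GTTTGT): 15 nodes
  'T'-branch (TATATA): 6 nodes
Sum: 21

21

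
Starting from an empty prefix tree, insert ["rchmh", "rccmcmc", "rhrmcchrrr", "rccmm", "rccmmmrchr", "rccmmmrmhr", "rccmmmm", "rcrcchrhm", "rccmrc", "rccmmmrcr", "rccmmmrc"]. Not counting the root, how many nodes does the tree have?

Count nodes per top-level branch (shared prefixes stored once):
  'r'-branch (rccmcmc, rccmm, rccmmmm, rccmmmrc, rccmmmrchr, rccmmmrcr, rccmmmrmhr, rccmrc, rchmh, rcrcchrhm, rhrmcchrrr): 39 nodes
Sum: 39

39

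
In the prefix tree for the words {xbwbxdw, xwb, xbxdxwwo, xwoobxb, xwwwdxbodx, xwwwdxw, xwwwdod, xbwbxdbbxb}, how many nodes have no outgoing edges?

Leaves are exactly the stored words that no other stored word extends.
Those words: "xbwbxdbbxb", "xbwbxdw", "xbxdxwwo", "xwb", "xwoobxb", "xwwwdod", "xwwwdxbodx", "xwwwdxw"
Leaf count: 8

8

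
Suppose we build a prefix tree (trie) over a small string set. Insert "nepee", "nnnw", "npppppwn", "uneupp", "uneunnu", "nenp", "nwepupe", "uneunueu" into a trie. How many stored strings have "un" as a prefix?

3

Walk to "un"; the words in its subtree are exactly those with that prefix.
Matches: "uneunnu", "uneunueu", "uneupp"
Count: 3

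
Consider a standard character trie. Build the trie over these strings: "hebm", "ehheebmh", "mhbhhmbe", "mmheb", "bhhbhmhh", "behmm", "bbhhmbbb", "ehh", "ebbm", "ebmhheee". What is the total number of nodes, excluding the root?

For each word, the new-node count is its length minus the longest prefix already in the trie:
  "hebm" → 4 new (h, e, b, m)
  "ehheebmh" → 8 new (e, h, h, e, e, b, m, h)
  "mhbhhmbe" → 8 new (m, h, b, h, h, m, b, e)
  "mmheb" → prefix "m" already present; 4 new (m, h, e, b)
  "bhhbhmhh" → 8 new (b, h, h, b, h, m, h, h)
  "behmm" → prefix "b" already present; 4 new (e, h, m, m)
  "bbhhmbbb" → prefix "b" already present; 7 new (b, h, h, m, b, b, b)
  "ehh" → prefix "ehh" already present; 0 new (none)
  "ebbm" → prefix "e" already present; 3 new (b, b, m)
  "ebmhheee" → prefix "eb" already present; 6 new (m, h, h, e, e, e)
Total nodes = 4 + 8 + 8 + 4 + 8 + 4 + 7 + 0 + 3 + 6 = 52

52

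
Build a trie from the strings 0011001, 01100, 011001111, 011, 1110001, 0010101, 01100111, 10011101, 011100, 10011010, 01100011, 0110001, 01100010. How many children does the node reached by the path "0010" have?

1

Follow the path "0010" to its node, then look at its outgoing edges.
Characters that immediately follow "0010" among the stored strings: {1}.
That node has 1 child edge.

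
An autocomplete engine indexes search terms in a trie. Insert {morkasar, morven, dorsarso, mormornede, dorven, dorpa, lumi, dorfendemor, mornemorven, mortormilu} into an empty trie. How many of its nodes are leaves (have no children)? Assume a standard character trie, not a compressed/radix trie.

A leaf is a node with no children — equivalently, the end of a word that is not a proper prefix of any other stored word.
Those words: "dorfendemor", "dorpa", "dorsarso", "dorven", "lumi", "morkasar", "mormornede", "mornemorven", "mortormilu", "morven"
Leaf count: 10

10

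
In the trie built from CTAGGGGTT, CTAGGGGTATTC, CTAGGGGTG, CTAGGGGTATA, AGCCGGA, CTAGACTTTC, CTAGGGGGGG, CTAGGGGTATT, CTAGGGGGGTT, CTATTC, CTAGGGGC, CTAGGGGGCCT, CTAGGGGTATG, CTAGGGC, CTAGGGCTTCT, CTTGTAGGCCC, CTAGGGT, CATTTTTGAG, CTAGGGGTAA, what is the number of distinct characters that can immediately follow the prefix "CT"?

Walk "CT" from the root, arriving at one node.
Distinct next characters after "CT": A, T.
That node has 2 child edges.

2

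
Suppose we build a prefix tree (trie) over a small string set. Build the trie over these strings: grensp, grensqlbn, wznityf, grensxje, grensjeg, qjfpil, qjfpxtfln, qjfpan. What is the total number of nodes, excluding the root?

36

For each word, the new-node count is its length minus the longest prefix already in the trie:
  "grensp" → 6 new (g, r, e, n, s, p)
  "grensqlbn" → prefix "grens" already present; 4 new (q, l, b, n)
  "wznityf" → 7 new (w, z, n, i, t, y, f)
  "grensxje" → prefix "grens" already present; 3 new (x, j, e)
  "grensjeg" → prefix "grens" already present; 3 new (j, e, g)
  "qjfpil" → 6 new (q, j, f, p, i, l)
  "qjfpxtfln" → prefix "qjfp" already present; 5 new (x, t, f, l, n)
  "qjfpan" → prefix "qjfp" already present; 2 new (a, n)
Total nodes = 6 + 4 + 7 + 3 + 3 + 6 + 5 + 2 = 36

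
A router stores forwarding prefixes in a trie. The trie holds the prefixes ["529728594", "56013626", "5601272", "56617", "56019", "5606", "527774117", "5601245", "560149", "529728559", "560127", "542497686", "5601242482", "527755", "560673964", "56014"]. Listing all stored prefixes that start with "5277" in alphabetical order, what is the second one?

Filter for "5277…" and sort: "527755", "527774117"
The 2nd is 527774117.

527774117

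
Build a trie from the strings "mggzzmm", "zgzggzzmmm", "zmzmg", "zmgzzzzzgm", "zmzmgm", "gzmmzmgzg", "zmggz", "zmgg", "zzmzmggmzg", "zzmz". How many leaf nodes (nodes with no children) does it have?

A leaf is a node with no children — equivalently, the end of a word that is not a proper prefix of any other stored word.
Those words: "gzmmzmgzg", "mggzzmm", "zgzggzzmmm", "zmggz", "zmgzzzzzgm", "zmzmgm", "zzmzmggmzg"
Leaf count: 7

7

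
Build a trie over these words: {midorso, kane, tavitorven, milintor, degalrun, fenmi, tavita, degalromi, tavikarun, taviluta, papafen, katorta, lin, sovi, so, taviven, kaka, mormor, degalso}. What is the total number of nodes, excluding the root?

Count nodes per top-level branch (shared prefixes stored once):
  'd'-branch (degalromi, degalrun, degalso): 13 nodes
  'f'-branch (fenmi): 5 nodes
  'k'-branch (kaka, kane, katorta): 11 nodes
  'l'-branch (lin): 3 nodes
  'm'-branch (midorso, milintor, mormor): 18 nodes
  'p'-branch (papafen): 7 nodes
  's'-branch (so, sovi): 4 nodes
  't'-branch (tavikarun, taviluta, tavita, tavitorven, taviven): 23 nodes
Sum: 84

84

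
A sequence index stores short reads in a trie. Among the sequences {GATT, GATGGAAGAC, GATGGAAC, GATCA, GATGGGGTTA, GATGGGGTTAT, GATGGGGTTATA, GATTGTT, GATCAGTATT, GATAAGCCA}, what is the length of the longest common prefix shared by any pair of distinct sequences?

Look for the deepest trie node that still has at least two words in its subtree.
e.g. "GATGGGGTTAT" and "GATGGGGTTATA" share the prefix "GATGGGGTTAT" of length 11; no pair shares a longer one.
Longest shared-prefix length: 11

11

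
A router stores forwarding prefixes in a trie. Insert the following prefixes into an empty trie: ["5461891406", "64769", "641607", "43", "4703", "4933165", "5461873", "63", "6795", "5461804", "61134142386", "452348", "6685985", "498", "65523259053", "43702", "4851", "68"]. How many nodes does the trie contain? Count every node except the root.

Trace insertions, counting only characters that open a new branch:
  "5461891406" → 10 new (5, 4, 6, 1, 8, 9, 1, 4, 0, 6)
  "64769" → 5 new (6, 4, 7, 6, 9)
  "641607" → prefix "64" already present; 4 new (1, 6, 0, 7)
  "43" → 2 new (4, 3)
  "4703" → prefix "4" already present; 3 new (7, 0, 3)
  "4933165" → prefix "4" already present; 6 new (9, 3, 3, 1, 6, 5)
  "5461873" → prefix "54618" already present; 2 new (7, 3)
  "63" → prefix "6" already present; 1 new (3)
  "6795" → prefix "6" already present; 3 new (7, 9, 5)
  "5461804" → prefix "54618" already present; 2 new (0, 4)
  "61134142386" → prefix "6" already present; 10 new (1, 1, 3, 4, 1, 4, 2, 3, 8, 6)
  "452348" → prefix "4" already present; 5 new (5, 2, 3, 4, 8)
  "6685985" → prefix "6" already present; 6 new (6, 8, 5, 9, 8, 5)
  "498" → prefix "49" already present; 1 new (8)
  "65523259053" → prefix "6" already present; 10 new (5, 5, 2, 3, 2, 5, 9, 0, 5, 3)
  "43702" → prefix "43" already present; 3 new (7, 0, 2)
  "4851" → prefix "4" already present; 3 new (8, 5, 1)
  "68" → prefix "6" already present; 1 new (8)
Total nodes = 10 + 5 + 4 + 2 + 3 + 6 + 2 + 1 + 3 + 2 + 10 + 5 + 6 + 1 + 10 + 3 + 3 + 1 = 77

77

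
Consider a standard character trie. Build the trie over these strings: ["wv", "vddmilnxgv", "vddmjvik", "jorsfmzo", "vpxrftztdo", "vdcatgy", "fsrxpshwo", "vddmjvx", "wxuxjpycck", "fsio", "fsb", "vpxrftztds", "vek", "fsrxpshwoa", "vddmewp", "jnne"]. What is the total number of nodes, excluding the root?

70

Count nodes per top-level branch (shared prefixes stored once):
  'f'-branch (fsb, fsio, fsrxpshwo, fsrxpshwoa): 13 nodes
  'j'-branch (jnne, jorsfmzo): 11 nodes
  'v'-branch (vdcatgy, vddmewp, vddmilnxgv, vddmjvik, vddmjvx, vek, vpxrftztdo, vpxrftztds): 35 nodes
  'w'-branch (wv, wxuxjpycck): 11 nodes
Sum: 70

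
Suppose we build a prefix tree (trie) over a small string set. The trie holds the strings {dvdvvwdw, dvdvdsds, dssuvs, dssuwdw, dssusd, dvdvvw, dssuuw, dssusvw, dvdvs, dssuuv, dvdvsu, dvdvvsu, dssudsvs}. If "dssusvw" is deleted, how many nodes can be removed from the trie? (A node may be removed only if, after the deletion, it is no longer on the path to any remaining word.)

Walk "dssusvw" from the leaf back toward the root, removing each node that no remaining word uses.
The suffix "vw" (2 nodes) is used only by "dssusvw"; the node for "dssus" still has the child "d", so pruning stops there.
Nodes removed: 2

2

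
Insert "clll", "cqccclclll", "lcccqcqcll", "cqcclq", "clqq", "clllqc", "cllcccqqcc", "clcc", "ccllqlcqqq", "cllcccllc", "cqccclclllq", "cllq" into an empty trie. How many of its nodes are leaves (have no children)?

Leaves are exactly the stored words that no other stored word extends.
Those words: "ccllqlcqqq", "clcc", "cllcccllc", "cllcccqqcc", "clllqc", "cllq", "clqq", "cqccclclllq", "cqcclq", "lcccqcqcll"
Leaf count: 10

10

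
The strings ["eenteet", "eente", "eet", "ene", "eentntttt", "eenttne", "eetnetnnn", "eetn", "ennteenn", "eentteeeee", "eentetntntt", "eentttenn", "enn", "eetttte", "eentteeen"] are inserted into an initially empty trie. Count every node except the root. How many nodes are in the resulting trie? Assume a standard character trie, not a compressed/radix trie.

50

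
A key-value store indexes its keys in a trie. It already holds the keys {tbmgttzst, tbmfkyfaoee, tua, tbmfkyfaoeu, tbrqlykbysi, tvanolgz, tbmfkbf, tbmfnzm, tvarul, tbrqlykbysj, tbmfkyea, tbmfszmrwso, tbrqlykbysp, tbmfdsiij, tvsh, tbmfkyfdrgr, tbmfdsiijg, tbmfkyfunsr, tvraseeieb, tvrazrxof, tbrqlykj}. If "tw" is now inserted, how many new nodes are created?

1

"t" is already a path in the trie; the remaining "w" must be added.
So 2 − 1 = 1 new nodes.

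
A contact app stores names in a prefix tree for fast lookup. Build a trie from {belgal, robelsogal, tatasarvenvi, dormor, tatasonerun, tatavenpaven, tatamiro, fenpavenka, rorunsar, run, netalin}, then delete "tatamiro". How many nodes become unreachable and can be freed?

Walk "tatamiro" from the leaf back toward the root, removing each node that no remaining word uses.
The suffix "miro" (4 nodes) is used only by "tatamiro"; the node for "tata" still has the child "s", so pruning stops there.
Nodes removed: 4

4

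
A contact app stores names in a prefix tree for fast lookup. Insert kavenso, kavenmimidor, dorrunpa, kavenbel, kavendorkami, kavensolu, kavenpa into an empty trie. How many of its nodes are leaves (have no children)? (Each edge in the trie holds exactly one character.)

6

A leaf is a node with no children — equivalently, the end of a word that is not a proper prefix of any other stored word.
Those words: "dorrunpa", "kavenbel", "kavendorkami", "kavenmimidor", "kavenpa", "kavensolu"
Leaf count: 6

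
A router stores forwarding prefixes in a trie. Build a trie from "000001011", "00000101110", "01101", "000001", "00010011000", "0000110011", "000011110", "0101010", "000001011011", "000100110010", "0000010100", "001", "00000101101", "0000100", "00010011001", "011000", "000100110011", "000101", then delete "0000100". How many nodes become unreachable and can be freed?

After clearing the end-marker at "0000100", prune upward until reaching a node still needed by another word.
The suffix "00" (2 nodes) is used only by "0000100"; the node for "00001" still has the child "1", so pruning stops there.
Nodes removed: 2

2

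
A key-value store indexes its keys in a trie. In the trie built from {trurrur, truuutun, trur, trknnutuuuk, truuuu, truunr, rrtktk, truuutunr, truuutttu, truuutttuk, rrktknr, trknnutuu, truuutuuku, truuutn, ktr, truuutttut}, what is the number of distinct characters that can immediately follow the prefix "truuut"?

3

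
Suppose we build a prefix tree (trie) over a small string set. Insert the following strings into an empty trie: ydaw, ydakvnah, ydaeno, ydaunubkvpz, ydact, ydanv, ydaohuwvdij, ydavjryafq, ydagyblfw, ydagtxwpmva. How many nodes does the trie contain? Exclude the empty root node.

Count nodes per top-level branch (shared prefixes stored once):
  'y'-branch (ydact, ydaeno, ydagtxwpmva, ydagyblfw, ydakvnah, ydanv, ydaohuwvdij, ydaunubkvpz, ydavjryafq, ydaw): 52 nodes
Sum: 52

52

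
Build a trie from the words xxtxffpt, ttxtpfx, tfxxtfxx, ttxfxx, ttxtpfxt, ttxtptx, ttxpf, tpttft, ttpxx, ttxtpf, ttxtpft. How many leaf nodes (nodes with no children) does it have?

A leaf is a node with no children — equivalently, the end of a word that is not a proper prefix of any other stored word.
Those words: "tfxxtfxx", "tpttft", "ttpxx", "ttxfxx", "ttxpf", "ttxtpft", "ttxtpfxt", "ttxtptx", "xxtxffpt"
Leaf count: 9

9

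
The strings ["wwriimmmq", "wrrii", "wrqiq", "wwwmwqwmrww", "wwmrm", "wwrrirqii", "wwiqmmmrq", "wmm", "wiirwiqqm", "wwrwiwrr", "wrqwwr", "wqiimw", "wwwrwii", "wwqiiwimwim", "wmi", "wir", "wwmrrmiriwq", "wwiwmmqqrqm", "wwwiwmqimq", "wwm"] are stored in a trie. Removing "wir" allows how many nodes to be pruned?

1

Walk "wir" from the leaf back toward the root, removing each node that no remaining word uses.
The suffix "r" (1 node) is used only by "wir"; the node for "wi" still has the child "i", so pruning stops there.
Nodes removed: 1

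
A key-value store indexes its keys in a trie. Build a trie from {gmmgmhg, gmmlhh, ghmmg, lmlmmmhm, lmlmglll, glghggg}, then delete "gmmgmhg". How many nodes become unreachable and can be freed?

Walk "gmmgmhg" from the leaf back toward the root, removing each node that no remaining word uses.
The suffix "gmhg" (4 nodes) is used only by "gmmgmhg"; the node for "gmm" still has the child "l", so pruning stops there.
Nodes removed: 4

4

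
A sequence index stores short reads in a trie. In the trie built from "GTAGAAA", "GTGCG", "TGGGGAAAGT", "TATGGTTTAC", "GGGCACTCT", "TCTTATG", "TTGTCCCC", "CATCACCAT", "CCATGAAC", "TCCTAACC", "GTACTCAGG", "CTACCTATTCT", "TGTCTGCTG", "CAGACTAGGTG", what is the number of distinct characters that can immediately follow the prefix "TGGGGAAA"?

The children of the "TGGGGAAA" node are the distinct next characters among strings starting with "TGGGGAAA".
Characters that immediately follow "TGGGGAAA" among the stored strings: {G}.
That node has 1 child edge.

1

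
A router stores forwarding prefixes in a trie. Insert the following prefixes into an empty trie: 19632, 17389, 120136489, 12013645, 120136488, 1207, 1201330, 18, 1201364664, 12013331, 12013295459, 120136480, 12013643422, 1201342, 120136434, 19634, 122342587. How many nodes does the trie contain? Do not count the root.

49

Trace insertions, counting only characters that open a new branch:
  "19632" → 5 new (1, 9, 6, 3, 2)
  "17389" → prefix "1" already present; 4 new (7, 3, 8, 9)
  "120136489" → prefix "1" already present; 8 new (2, 0, 1, 3, 6, 4, 8, 9)
  "12013645" → prefix "1201364" already present; 1 new (5)
  "120136488" → prefix "12013648" already present; 1 new (8)
  "1207" → prefix "120" already present; 1 new (7)
  "1201330" → prefix "12013" already present; 2 new (3, 0)
  "18" → prefix "1" already present; 1 new (8)
  "1201364664" → prefix "1201364" already present; 3 new (6, 6, 4)
  "12013331" → prefix "120133" already present; 2 new (3, 1)
  "12013295459" → prefix "12013" already present; 6 new (2, 9, 5, 4, 5, 9)
  "120136480" → prefix "12013648" already present; 1 new (0)
  "12013643422" → prefix "1201364" already present; 4 new (3, 4, 2, 2)
  "1201342" → prefix "12013" already present; 2 new (4, 2)
  "120136434" → prefix "120136434" already present; 0 new (none)
  "19634" → prefix "1963" already present; 1 new (4)
  "122342587" → prefix "12" already present; 7 new (2, 3, 4, 2, 5, 8, 7)
Total nodes = 5 + 4 + 8 + 1 + 1 + 1 + 2 + 1 + 3 + 2 + 6 + 1 + 4 + 2 + 0 + 1 + 7 = 49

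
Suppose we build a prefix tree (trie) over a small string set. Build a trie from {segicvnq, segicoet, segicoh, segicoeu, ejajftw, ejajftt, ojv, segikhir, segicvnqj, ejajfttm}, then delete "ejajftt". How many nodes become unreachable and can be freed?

After clearing the end-marker at "ejajftt", prune upward until reaching a node still needed by another word.
Every node on "ejajftt" is still needed (e.g. by "ejajfttm"), so nothing is freed.
Nodes removed: 0

0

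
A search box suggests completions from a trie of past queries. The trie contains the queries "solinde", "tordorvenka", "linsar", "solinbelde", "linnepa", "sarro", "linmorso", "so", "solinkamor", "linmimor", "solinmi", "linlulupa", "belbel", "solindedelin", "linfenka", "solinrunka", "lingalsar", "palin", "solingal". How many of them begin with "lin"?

Filter for entries beginning with "lin":
Matches: "linfenka", "lingalsar", "linlulupa", "linmimor", "linmorso", "linnepa", "linsar"
Count: 7

7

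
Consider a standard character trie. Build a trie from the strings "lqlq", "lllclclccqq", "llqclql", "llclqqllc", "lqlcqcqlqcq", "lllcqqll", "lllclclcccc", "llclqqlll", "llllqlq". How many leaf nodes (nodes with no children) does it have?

Leaves are exactly the stored words that no other stored word extends.
Those words: "llclqqllc", "llclqqlll", "lllclclcccc", "lllclclccqq", "lllcqqll", "llllqlq", "llqclql", "lqlcqcqlqcq", "lqlq"
Leaf count: 9

9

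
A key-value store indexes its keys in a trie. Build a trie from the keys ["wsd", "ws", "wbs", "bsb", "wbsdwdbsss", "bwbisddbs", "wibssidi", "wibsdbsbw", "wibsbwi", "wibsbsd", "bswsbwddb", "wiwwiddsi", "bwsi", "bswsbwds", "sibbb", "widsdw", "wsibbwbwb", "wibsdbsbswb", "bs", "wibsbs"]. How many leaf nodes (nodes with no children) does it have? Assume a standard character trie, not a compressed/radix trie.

16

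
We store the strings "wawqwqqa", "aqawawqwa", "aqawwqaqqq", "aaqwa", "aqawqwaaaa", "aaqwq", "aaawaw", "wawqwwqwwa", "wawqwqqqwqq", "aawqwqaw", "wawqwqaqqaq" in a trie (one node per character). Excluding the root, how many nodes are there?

Trace insertions, counting only characters that open a new branch:
  "wawqwqqa" → 8 new (w, a, w, q, w, q, q, a)
  "aqawawqwa" → 9 new (a, q, a, w, a, w, q, w, a)
  "aqawwqaqqq" → prefix "aqaw" already present; 6 new (w, q, a, q, q, q)
  "aaqwa" → prefix "a" already present; 4 new (a, q, w, a)
  "aqawqwaaaa" → prefix "aqaw" already present; 6 new (q, w, a, a, a, a)
  "aaqwq" → prefix "aaqw" already present; 1 new (q)
  "aaawaw" → prefix "aa" already present; 4 new (a, w, a, w)
  "wawqwwqwwa" → prefix "wawqw" already present; 5 new (w, q, w, w, a)
  "wawqwqqqwqq" → prefix "wawqwqq" already present; 4 new (q, w, q, q)
  "aawqwqaw" → prefix "aa" already present; 6 new (w, q, w, q, a, w)
  "wawqwqaqqaq" → prefix "wawqwq" already present; 5 new (a, q, q, a, q)
Total nodes = 8 + 9 + 6 + 4 + 6 + 1 + 4 + 5 + 4 + 6 + 5 = 58

58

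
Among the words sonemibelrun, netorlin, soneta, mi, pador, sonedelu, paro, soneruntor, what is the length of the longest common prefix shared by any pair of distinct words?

Equivalently: take the maximum, over all pairs, of their longest common prefix length.
"sonedelu" and "sonemibelrun" agree on "sone" (4 characters) before diverging; nothing deeper is shared.
Longest shared-prefix length: 4

4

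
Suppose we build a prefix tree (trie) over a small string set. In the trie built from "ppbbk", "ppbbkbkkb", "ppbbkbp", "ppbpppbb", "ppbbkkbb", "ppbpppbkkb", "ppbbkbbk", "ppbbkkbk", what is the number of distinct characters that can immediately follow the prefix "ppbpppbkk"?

Follow the path "ppbpppbkk" to its node, then look at its outgoing edges.
Distinct next characters after "ppbpppbkk": b.
That node has 1 child edge.

1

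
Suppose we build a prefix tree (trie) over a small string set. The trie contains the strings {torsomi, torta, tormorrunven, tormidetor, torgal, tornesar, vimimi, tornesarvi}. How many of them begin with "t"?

7

Walk to "t"; the words in its subtree are exactly those with that prefix.
Matches: "torgal", "tormidetor", "tormorrunven", "tornesar", "tornesarvi", "torsomi", "torta"
Count: 7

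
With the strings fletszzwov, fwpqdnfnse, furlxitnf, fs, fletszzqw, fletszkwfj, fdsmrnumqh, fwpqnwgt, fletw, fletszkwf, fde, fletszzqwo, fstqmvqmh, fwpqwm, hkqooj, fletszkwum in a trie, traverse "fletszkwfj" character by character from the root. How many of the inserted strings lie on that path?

2

Traverse "fletszkwfj" character by character; count nodes along the way that are marked as word ends.
Prefixes of the query that are stored words: "fletszkwf", "fletszkwfj"
Count: 2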